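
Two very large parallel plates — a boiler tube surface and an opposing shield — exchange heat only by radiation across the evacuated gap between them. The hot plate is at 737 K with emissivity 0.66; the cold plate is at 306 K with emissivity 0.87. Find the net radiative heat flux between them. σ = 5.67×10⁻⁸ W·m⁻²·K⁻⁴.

q ≈ 9750 W/m²

For two infinite grey parallel plates, q = σ(T₁⁴ − T₂⁴)/(1/ε₁ + 1/ε₂ − 1).
T₁⁴ − T₂⁴ = 2.950×10¹¹ − 8.768×10⁹ = 2.863×10¹¹ K⁴.
1/ε₁ + 1/ε₂ − 1 = 1.515 + 1.149 − 1 = 1.665.
q = 5.67×10⁻⁸ × 2.863×10¹¹ / 1.665.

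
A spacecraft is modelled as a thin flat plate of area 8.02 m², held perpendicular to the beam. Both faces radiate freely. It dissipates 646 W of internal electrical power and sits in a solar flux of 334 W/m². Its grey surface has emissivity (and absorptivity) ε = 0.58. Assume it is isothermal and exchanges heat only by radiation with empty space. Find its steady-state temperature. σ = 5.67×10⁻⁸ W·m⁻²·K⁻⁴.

T ≈ 254 K

At steady state, absorbed solar power + internal power = radiated power.
Absorbed: α·S·A_cross = 0.58·334·8.020 = 1554 W (cross-section A).
Total input = 1554 + 646 = 2200 W.
Radiated: εσ·A_surf·T⁴ with A_surf = 2A = 16.04 m².
T⁴ = 2200/(0.58·5.67×10⁻⁸·16.04) = 4.170×10⁹ K⁴.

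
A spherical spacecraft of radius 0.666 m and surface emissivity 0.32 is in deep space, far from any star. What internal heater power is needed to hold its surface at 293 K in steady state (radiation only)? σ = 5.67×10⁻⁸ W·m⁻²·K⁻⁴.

P ≈ 745 W

P = εσ·4πr²·T⁴.
4πr² = 5.574 m²; T⁴ = 7.370×10⁹ K⁴.
P = 0.32·5.67×10⁻⁸·5.574·7.370×10⁹.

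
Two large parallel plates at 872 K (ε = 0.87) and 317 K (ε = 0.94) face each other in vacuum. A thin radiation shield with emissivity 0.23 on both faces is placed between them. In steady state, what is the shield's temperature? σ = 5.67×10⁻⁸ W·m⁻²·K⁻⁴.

T_s ≈ 735 K

In steady state the net flux on the hot side equals that on the cold side.
σ(T₁⁴−T_s⁴)/D₁ = σ(T_s⁴−T₂⁴)/D₂, with D₁ = 1/ε₁+1/ε_s−1 = 4.497, D₂ = 1/ε_s+1/ε₂−1 = 4.412.
Solve for T_s⁴: T_s⁴ = (D₂·T₁⁴ + D₁·T₂⁴)/(D₁+D₂) = 2.914×10¹¹ K⁴.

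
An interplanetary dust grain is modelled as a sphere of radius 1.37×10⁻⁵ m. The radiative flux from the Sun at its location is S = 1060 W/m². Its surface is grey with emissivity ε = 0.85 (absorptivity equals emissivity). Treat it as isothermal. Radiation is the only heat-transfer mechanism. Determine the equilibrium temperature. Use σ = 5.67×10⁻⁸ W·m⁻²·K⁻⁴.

T ≈ 261 K

At equilibrium, absorbed power = emitted power.
Absorbing cross-section = πr² = 5.896×10⁻¹⁰ m²; emitting surface = 4πr² = 2.359×10⁻⁹ m² (ratio 4).
εS·A_cross = εσ·A_surf·T⁴  ⇒  T⁴ = S/(4σ)   (ε cancels).
T⁴ = 1060/(4·5.67×10⁻⁸) = 4.674×10⁹ K⁴.
T = (4.674×10⁹)^(1/4).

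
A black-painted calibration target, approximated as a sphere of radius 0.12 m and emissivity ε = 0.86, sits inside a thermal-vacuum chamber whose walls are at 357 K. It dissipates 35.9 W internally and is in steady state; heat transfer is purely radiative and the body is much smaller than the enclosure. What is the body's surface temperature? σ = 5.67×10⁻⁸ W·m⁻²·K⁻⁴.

T ≈ 378 K

For a small grey body in a large enclosure, net radiated power = εσA(T⁴ − T_w⁴).
Steady state: P = εσA(T⁴ − T_w⁴) with A = 4πr² = 0.1810 m².
T⁴ = P/(εσA) + T_w⁴ = 35.9/(0.86·5.67×10⁻⁸·0.1810) + (357)⁴
    = 4.069×10⁹ + 1.624×10¹⁰ = 2.031×10¹⁰ K⁴.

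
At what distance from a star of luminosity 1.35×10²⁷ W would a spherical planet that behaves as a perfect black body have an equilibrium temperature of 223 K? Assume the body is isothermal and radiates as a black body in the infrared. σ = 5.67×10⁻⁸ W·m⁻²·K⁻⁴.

For an isothermal black-emitting sphere, (1−a)S·πr² = σ·4πr²·T⁴ ⇒ S = 4σT⁴/(1−a).
S = 4·5.67×10⁻⁸·(223)⁴/1.00 = 560.9 W/m².
Flux falls as S = L/(4πd²), so d = √(L/(4πS)) = √(1.35×10²⁷/(4π·560.9)).

d ≈ 4.38×10¹¹ m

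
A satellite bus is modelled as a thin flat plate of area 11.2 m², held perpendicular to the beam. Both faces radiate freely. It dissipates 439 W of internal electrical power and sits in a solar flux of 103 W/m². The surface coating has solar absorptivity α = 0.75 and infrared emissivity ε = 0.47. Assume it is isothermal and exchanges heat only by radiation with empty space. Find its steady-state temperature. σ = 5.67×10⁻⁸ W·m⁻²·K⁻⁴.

At steady state, absorbed solar power + internal power = radiated power.
Absorbed: α·S·A_cross = 0.75·103·11.20 = 865.2 W (cross-section A).
Total input = 865.2 + 439 = 1304 W.
Radiated: εσ·A_surf·T⁴ with A_surf = 2A = 22.40 m².
T⁴ = 1304/(0.47·5.67×10⁻⁸·22.40) = 2.185×10⁹ K⁴.

T ≈ 216 K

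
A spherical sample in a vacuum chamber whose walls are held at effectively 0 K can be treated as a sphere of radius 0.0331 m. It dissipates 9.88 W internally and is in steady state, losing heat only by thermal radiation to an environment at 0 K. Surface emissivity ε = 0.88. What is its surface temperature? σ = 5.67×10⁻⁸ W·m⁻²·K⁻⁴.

T ≈ 346 K

Steady state: internal power = radiated power, P = εσA T⁴.
Radiating area A = 4πr² = 0.01377 m².
T⁴ = P/(εσA) = 9.88/(0.88·5.67×10⁻⁸·0.01377) = 1.438×10¹⁰ K⁴.
T = (1.438×10¹⁰)^(1/4).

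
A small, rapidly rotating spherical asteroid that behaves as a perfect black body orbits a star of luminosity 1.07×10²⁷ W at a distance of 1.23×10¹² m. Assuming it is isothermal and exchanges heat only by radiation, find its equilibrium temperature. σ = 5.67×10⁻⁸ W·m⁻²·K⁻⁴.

T ≈ 126 K

First find the stellar flux at distance d: S = L/(4πd²) = 1.07×10²⁷/(4π·(1.23×10¹²)²) = 56.28 W/m².
For an isothermal sphere, absorbed (1−a)S·πr² = emitted σ·4πr²·T⁴, so T⁴ = (1−a)S/(4σ).
T⁴ = 1.00·56.28/(4·5.67×10⁻⁸) = 2.482×10⁸ K⁴.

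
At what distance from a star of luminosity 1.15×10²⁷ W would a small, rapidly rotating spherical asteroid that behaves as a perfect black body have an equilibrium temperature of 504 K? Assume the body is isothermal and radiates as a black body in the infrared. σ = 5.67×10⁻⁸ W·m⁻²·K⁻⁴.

For an isothermal black-emitting sphere, (1−a)S·πr² = σ·4πr²·T⁴ ⇒ S = 4σT⁴/(1−a).
S = 4·5.67×10⁻⁸·(504)⁴/1.00 = 14630 W/m².
Flux falls as S = L/(4πd²), so d = √(L/(4πS)) = √(1.15×10²⁷/(4π·14630)).

d ≈ 7.91×10¹⁰ m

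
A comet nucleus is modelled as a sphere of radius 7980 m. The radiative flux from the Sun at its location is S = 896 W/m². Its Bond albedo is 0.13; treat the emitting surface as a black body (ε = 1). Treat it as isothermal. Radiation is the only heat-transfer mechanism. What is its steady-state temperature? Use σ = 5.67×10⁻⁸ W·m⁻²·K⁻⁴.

At equilibrium, absorbed power = emitted power.
Absorbing cross-section = πr² = 2.001×10⁸ m²; emitting surface = 4πr² = 8.002×10⁸ m² (ratio 4).
(1−a)S·A_cross = εσ·A_surf·T⁴  ⇒  T⁴ = (1−a)S/(4σ).
T⁴ = 0.870·896/(4·5.67×10⁻⁸) = 3.437×10⁹ K⁴.
T = (3.437×10⁹)^(1/4).

T ≈ 242 K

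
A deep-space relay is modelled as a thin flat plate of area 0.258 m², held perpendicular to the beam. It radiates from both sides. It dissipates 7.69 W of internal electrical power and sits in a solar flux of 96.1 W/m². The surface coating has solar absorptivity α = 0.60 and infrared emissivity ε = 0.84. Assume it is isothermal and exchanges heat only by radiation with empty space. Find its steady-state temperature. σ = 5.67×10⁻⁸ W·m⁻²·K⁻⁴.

T ≈ 174 K

At steady state, absorbed solar power + internal power = radiated power.
Absorbed: α·S·A_cross = 0.60·96.1·0.2580 = 14.88 W (cross-section A).
Total input = 14.88 + 7.69 = 22.57 W.
Radiated: εσ·A_surf·T⁴ with A_surf = 2A = 0.5160 m².
T⁴ = 22.57/(0.84·5.67×10⁻⁸·0.5160) = 9.182×10⁸ K⁴.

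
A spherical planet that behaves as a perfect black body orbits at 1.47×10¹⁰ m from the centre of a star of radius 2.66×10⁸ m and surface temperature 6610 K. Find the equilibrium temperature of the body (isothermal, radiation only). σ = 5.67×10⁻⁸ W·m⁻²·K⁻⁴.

T ≈ 629 K

The star's surface emits σT_*⁴; at distance d the flux is S = σT_*⁴(R_*/d)².
S = 5.67×10⁻⁸·(6610)⁴·(2.66×10⁸/1.47×10¹⁰)² = 35440 W/m².
For an isothermal sphere T⁴ = (1−a)S/(4σ) = 1.563×10¹¹ K⁴.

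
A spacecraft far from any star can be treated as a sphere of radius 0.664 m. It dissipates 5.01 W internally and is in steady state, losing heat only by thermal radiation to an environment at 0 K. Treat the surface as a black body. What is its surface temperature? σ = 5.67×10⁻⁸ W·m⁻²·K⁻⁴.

T ≈ 63.2 K

Steady state: internal power = radiated power, P = εσA T⁴.
Radiating area A = 4πr² = 5.540 m².
T⁴ = P/(εσA) = 5.01/(1.0·5.67×10⁻⁸·5.540) = 1.595×10⁷ K⁴.
T = (1.595×10⁷)^(1/4).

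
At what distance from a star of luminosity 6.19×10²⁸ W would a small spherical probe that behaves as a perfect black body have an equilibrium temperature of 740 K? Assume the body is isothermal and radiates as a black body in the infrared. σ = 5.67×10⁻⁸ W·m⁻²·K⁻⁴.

d ≈ 2.69×10¹¹ m

For an isothermal black-emitting sphere, (1−a)S·πr² = σ·4πr²·T⁴ ⇒ S = 4σT⁴/(1−a).
S = 4·5.67×10⁻⁸·(740)⁴/1.00 = 68010 W/m².
Flux falls as S = L/(4πd²), so d = √(L/(4πS)) = √(6.19×10²⁸/(4π·68010)).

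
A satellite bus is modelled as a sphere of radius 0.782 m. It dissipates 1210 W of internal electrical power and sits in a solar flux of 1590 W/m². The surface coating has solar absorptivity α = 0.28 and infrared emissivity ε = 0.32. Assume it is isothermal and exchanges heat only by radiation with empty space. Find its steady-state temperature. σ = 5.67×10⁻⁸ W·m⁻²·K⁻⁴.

At steady state, absorbed solar power + internal power = radiated power.
Absorbed: α·S·A_cross = 0.28·1590·1.921 = 855.3 W (cross-section πr²).
Total input = 855.3 + 1210 = 2065 W.
Radiated: εσ·A_surf·T⁴ with A_surf = 4πr² = 7.685 m².
T⁴ = 2065/(0.32·5.67×10⁻⁸·7.685) = 1.481×10¹⁰ K⁴.

T ≈ 349 K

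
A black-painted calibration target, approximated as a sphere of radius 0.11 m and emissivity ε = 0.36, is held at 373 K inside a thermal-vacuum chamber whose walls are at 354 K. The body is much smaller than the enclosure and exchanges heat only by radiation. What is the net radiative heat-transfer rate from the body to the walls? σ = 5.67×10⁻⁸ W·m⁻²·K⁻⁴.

P_net ≈ 11.3 W

For a small grey body in a large enclosure: P_net = εσA(T_body⁴ − T_wall⁴).
A = 4πr² = 0.1521 m²; T_body⁴ − T_wall⁴ = 1.936×10¹⁰ − 1.570×10¹⁰ = 3.653×10⁹ K⁴.
|P_net| = 0.36·5.67×10⁻⁸·0.1521·3.653×10⁹.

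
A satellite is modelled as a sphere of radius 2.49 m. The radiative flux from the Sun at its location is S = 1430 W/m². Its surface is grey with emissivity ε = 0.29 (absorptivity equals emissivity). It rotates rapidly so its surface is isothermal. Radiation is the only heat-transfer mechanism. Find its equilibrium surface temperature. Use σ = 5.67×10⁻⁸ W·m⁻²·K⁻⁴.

T ≈ 282 K

At equilibrium, absorbed power = emitted power.
Absorbing cross-section = πr² = 19.48 m²; emitting surface = 4πr² = 77.91 m² (ratio 4).
εS·A_cross = εσ·A_surf·T⁴  ⇒  T⁴ = S/(4σ)   (ε cancels).
T⁴ = 1430/(4·5.67×10⁻⁸) = 6.305×10⁹ K⁴.
T = (6.305×10⁹)^(1/4).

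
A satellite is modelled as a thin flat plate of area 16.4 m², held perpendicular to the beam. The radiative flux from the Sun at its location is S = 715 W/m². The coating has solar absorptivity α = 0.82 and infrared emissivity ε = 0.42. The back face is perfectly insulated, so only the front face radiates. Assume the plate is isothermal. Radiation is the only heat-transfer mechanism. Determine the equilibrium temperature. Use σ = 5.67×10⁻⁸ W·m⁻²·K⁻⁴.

At equilibrium, absorbed power = emitted power.
Absorbing cross-section = A = 16.40 m²; emitting surface = A = 16.40 m² (ratio 1).
αS·A_cross = εσ·A_surf·T⁴  ⇒  T⁴ = αS/(ε·1σ).
T⁴ = 0.820·715/(0.42·1·5.67×10⁻⁸) = 2.462×10¹⁰ K⁴.
T = (2.462×10¹⁰)^(1/4).

T ≈ 396 K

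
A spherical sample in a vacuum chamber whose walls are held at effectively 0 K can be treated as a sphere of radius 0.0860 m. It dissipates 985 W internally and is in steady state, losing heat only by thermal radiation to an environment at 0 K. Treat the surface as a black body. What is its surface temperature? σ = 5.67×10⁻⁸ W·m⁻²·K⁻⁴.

T ≈ 658 K

Steady state: internal power = radiated power, P = εσA T⁴.
Radiating area A = 4πr² = 0.09294 m².
T⁴ = P/(εσA) = 985/(1.0·5.67×10⁻⁸·0.09294) = 1.869×10¹¹ K⁴.
T = (1.869×10¹¹)^(1/4).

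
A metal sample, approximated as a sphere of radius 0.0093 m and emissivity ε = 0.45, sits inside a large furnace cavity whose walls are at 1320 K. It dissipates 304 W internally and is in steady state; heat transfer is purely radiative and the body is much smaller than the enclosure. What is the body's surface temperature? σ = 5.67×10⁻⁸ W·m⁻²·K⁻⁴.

For a small grey body in a large enclosure, net radiated power = εσA(T⁴ − T_w⁴).
Steady state: P = εσA(T⁴ − T_w⁴) with A = 4πr² = 0.001087 m².
T⁴ = P/(εσA) + T_w⁴ = 304/(0.45·5.67×10⁻⁸·0.001087) + (1320)⁴
    = 1.096×10¹³ + 3.036×10¹² = 1.400×10¹³ K⁴.

T ≈ 1930 K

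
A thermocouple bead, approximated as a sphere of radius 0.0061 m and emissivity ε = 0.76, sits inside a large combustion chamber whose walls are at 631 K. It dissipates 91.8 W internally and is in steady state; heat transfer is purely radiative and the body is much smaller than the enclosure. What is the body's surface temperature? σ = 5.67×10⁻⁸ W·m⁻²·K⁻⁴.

T ≈ 1470 K

For a small grey body in a large enclosure, net radiated power = εσA(T⁴ − T_w⁴).
Steady state: P = εσA(T⁴ − T_w⁴) with A = 4πr² = 4.676×10⁻⁴ m².
T⁴ = P/(εσA) + T_w⁴ = 91.8/(0.76·5.67×10⁻⁸·4.676×10⁻⁴) + (631)⁴
    = 4.556×10¹² + 1.585×10¹¹ = 4.714×10¹² K⁴.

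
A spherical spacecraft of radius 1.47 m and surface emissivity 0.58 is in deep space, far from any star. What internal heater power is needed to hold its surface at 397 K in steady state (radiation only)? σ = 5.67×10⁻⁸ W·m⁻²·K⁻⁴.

P = εσ·4πr²·T⁴.
4πr² = 27.15 m²; T⁴ = 2.484×10¹⁰ K⁴.
P = 0.58·5.67×10⁻⁸·27.15·2.484×10¹⁰.

P ≈ 22200 W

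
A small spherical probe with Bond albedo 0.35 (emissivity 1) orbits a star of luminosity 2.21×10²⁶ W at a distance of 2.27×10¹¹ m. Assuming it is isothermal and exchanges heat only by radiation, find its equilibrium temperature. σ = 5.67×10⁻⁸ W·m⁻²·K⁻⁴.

T ≈ 177 K

First find the stellar flux at distance d: S = L/(4πd²) = 2.21×10²⁶/(4π·(2.27×10¹¹)²) = 341.3 W/m².
For an isothermal sphere, absorbed (1−a)S·πr² = emitted σ·4πr²·T⁴, so T⁴ = (1−a)S/(4σ).
T⁴ = 0.650·341.3/(4·5.67×10⁻⁸) = 9.781×10⁸ K⁴.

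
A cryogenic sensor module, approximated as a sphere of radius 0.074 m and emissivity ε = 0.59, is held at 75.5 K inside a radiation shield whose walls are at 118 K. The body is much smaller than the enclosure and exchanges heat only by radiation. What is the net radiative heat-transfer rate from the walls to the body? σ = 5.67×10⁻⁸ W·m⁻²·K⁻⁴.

For a small grey body in a large enclosure: P_net = εσA(T_body⁴ − T_wall⁴).
A = 4πr² = 0.06881 m²; T_body⁴ − T_wall⁴ = 3.249×10⁷ − 1.939×10⁸ = -1.614×10⁸ K⁴.
|P_net| = 0.59·5.67×10⁻⁸·0.06881·1.614×10⁸.

P_net ≈ 0.372 W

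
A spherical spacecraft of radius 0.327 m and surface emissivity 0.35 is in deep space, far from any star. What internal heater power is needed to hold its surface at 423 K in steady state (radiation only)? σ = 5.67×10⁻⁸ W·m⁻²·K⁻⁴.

P = εσ·4πr²·T⁴.
4πr² = 1.344 m²; T⁴ = 3.202×10¹⁰ K⁴.
P = 0.35·5.67×10⁻⁸·1.344·3.202×10¹⁰.

P ≈ 854 W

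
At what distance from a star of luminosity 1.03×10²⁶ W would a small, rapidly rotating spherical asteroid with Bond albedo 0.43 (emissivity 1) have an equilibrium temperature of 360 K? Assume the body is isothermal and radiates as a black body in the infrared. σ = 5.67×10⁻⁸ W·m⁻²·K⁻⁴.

d ≈ 3.50×10¹⁰ m

For an isothermal black-emitting sphere, (1−a)S·πr² = σ·4πr²·T⁴ ⇒ S = 4σT⁴/(1−a).
S = 4·5.67×10⁻⁸·(360)⁴/0.570 = 6683 W/m².
Flux falls as S = L/(4πd²), so d = √(L/(4πS)) = √(1.03×10²⁶/(4π·6683)).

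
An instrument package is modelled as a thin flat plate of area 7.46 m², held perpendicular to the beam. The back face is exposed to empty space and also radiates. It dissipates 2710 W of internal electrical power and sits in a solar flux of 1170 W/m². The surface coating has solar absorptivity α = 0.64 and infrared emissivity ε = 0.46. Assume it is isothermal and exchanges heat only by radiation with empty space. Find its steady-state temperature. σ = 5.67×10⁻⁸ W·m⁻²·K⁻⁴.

T ≈ 382 K

At steady state, absorbed solar power + internal power = radiated power.
Absorbed: α·S·A_cross = 0.64·1170·7.460 = 5586 W (cross-section A).
Total input = 5586 + 2710 = 8296 W.
Radiated: εσ·A_surf·T⁴ with A_surf = 2A = 14.92 m².
T⁴ = 8296/(0.46·5.67×10⁻⁸·14.92) = 2.132×10¹⁰ K⁴.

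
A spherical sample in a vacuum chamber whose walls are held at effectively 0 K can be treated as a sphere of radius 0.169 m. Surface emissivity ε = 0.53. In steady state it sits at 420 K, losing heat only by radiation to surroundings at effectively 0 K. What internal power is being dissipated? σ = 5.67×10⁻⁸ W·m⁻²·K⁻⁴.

Steady state: P = εσA T⁴.
A = 4πr² = 0.3589 m²; T⁴ = (420)⁴ = 3.112×10¹⁰ K⁴.
P = 0.53 × 5.67×10⁻⁸ × 0.3589 × 3.112×10¹⁰.

P ≈ 336 W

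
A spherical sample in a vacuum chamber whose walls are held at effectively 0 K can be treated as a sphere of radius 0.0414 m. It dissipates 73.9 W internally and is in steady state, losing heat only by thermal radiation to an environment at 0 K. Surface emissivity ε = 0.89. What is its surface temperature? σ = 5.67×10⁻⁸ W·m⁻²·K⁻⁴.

T ≈ 511 K

Steady state: internal power = radiated power, P = εσA T⁴.
Radiating area A = 4πr² = 0.02154 m².
T⁴ = P/(εσA) = 73.9/(0.89·5.67×10⁻⁸·0.02154) = 6.799×10¹⁰ K⁴.
T = (6.799×10¹⁰)^(1/4).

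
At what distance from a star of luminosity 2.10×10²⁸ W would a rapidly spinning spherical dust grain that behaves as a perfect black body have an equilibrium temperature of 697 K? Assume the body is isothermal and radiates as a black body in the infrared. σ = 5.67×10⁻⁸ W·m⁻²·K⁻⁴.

For an isothermal black-emitting sphere, (1−a)S·πr² = σ·4πr²·T⁴ ⇒ S = 4σT⁴/(1−a).
S = 4·5.67×10⁻⁸·(697)⁴/1.00 = 53530 W/m².
Flux falls as S = L/(4πd²), so d = √(L/(4πS)) = √(2.10×10²⁸/(4π·53530)).

d ≈ 1.77×10¹¹ m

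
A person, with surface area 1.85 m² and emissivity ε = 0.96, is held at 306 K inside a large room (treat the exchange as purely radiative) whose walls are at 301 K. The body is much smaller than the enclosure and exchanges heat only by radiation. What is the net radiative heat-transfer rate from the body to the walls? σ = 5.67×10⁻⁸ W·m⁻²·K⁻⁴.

P_net ≈ 56.3 W

For a small grey body in a large enclosure: P_net = εσA(T_body⁴ − T_wall⁴).
A = 1.85 m²; T_body⁴ − T_wall⁴ = 8.768×10⁹ − 8.209×10⁹ = 5.592×10⁸ K⁴.
|P_net| = 0.96·5.67×10⁻⁸·1.850·5.592×10⁸.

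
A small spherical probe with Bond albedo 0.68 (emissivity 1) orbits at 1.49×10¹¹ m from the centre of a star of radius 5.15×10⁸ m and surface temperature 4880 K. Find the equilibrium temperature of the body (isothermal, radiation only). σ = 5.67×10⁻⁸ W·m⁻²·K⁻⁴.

The star's surface emits σT_*⁴; at distance d the flux is S = σT_*⁴(R_*/d)².
S = 5.67×10⁻⁸·(4880)⁴·(5.15×10⁸/1.49×10¹¹)² = 384.2 W/m².
For an isothermal sphere T⁴ = (1−a)S/(4σ) = 5.420×10⁸ K⁴.

T ≈ 153 K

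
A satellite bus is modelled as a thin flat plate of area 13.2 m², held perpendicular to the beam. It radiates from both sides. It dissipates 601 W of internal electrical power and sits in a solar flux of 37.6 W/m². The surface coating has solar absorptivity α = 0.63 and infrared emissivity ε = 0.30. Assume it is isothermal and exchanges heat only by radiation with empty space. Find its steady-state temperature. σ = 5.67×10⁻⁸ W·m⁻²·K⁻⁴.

T ≈ 212 K

At steady state, absorbed solar power + internal power = radiated power.
Absorbed: α·S·A_cross = 0.63·37.6·13.20 = 312.7 W (cross-section A).
Total input = 312.7 + 601 = 913.7 W.
Radiated: εσ·A_surf·T⁴ with A_surf = 2A = 26.40 m².
T⁴ = 913.7/(0.30·5.67×10⁻⁸·26.40) = 2.035×10⁹ K⁴.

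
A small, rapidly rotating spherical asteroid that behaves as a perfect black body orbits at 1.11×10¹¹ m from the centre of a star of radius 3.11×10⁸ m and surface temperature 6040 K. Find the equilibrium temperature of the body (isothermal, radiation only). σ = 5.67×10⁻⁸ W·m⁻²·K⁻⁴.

T ≈ 226 K

The star's surface emits σT_*⁴; at distance d the flux is S = σT_*⁴(R_*/d)².
S = 5.67×10⁻⁸·(6040)⁴·(3.11×10⁸/1.11×10¹¹)² = 592.4 W/m².
For an isothermal sphere T⁴ = (1−a)S/(4σ) = 2.612×10⁹ K⁴.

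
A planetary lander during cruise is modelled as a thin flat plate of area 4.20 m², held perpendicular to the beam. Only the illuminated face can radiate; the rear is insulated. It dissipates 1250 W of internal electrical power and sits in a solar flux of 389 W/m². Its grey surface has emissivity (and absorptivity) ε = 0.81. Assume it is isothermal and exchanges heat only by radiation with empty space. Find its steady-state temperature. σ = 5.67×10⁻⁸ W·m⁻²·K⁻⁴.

T ≈ 340 K

At steady state, absorbed solar power + internal power = radiated power.
Absorbed: α·S·A_cross = 0.81·389·4.200 = 1323 W (cross-section A).
Total input = 1323 + 1250 = 2573 W.
Radiated: εσ·A_surf·T⁴ with A_surf = A = 4.200 m².
T⁴ = 2573/(0.81·5.67×10⁻⁸·4.200) = 1.334×10¹⁰ K⁴.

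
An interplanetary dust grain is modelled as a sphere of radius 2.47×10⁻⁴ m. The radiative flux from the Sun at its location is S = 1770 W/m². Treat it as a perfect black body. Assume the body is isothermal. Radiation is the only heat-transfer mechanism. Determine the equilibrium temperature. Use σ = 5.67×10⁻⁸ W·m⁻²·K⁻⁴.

At equilibrium, absorbed power = emitted power.
Absorbing cross-section = πr² = 1.917×10⁻⁷ m²; emitting surface = 4πr² = 7.667×10⁻⁷ m² (ratio 4).
S·A_cross = εσ·A_surf·T⁴  ⇒  T⁴ = S/(4σ).
T⁴ = 1.00·1770/(4·5.67×10⁻⁸) = 7.804×10⁹ K⁴.
T = (7.804×10⁹)^(1/4).

T ≈ 297 K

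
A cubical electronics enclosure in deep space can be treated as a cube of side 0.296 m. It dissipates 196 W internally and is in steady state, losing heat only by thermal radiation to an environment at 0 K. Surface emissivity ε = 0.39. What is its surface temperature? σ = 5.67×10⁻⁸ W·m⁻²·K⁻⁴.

Steady state: internal power = radiated power, P = εσA T⁴.
Radiating area A = 6L² = 0.5257 m².
T⁴ = P/(εσA) = 196/(0.39·5.67×10⁻⁸·0.5257) = 1.686×10¹⁰ K⁴.
T = (1.686×10¹⁰)^(1/4).

T ≈ 360 K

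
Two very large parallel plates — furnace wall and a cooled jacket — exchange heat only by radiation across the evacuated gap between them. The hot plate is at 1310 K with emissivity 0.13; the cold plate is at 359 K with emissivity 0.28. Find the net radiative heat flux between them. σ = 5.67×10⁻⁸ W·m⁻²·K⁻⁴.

For two infinite grey parallel plates, q = σ(T₁⁴ − T₂⁴)/(1/ε₁ + 1/ε₂ − 1).
T₁⁴ − T₂⁴ = 2.945×10¹² − 1.661×10¹⁰ = 2.928×10¹² K⁴.
1/ε₁ + 1/ε₂ − 1 = 7.692 + 3.571 − 1 = 10.26.
q = 5.67×10⁻⁸ × 2.928×10¹² / 10.26.

q ≈ 16200 W/m²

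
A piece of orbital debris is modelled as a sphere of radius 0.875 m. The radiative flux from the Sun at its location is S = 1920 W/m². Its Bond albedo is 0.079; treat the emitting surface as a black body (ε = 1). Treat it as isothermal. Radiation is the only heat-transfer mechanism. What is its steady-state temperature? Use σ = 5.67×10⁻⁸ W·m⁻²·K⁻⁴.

T ≈ 297 K

At equilibrium, absorbed power = emitted power.
Absorbing cross-section = πr² = 2.405 m²; emitting surface = 4πr² = 9.621 m² (ratio 4).
(1−a)S·A_cross = εσ·A_surf·T⁴  ⇒  T⁴ = (1−a)S/(4σ).
T⁴ = 0.921·1920/(4·5.67×10⁻⁸) = 7.797×10⁹ K⁴.
T = (7.797×10⁹)^(1/4).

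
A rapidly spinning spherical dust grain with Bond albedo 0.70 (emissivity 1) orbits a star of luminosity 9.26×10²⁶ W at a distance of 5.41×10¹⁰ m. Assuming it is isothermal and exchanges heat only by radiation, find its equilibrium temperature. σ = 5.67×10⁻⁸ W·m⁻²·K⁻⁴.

First find the stellar flux at distance d: S = L/(4πd²) = 9.26×10²⁶/(4π·(5.41×10¹⁰)²) = 25180 W/m².
For an isothermal sphere, absorbed (1−a)S·πr² = emitted σ·4πr²·T⁴, so T⁴ = (1−a)S/(4σ).
T⁴ = 0.300·25180/(4·5.67×10⁻⁸) = 3.330×10¹⁰ K⁴.

T ≈ 427 K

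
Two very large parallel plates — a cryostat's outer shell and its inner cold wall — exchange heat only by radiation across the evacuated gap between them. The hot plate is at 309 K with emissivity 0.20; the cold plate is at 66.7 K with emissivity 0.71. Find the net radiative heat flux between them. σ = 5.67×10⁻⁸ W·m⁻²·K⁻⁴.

q ≈ 95.4 W/m²

For two infinite grey parallel plates, q = σ(T₁⁴ − T₂⁴)/(1/ε₁ + 1/ε₂ − 1).
T₁⁴ − T₂⁴ = 9.117×10⁹ − 1.979×10⁷ = 9.097×10⁹ K⁴.
1/ε₁ + 1/ε₂ − 1 = 5.000 + 1.408 − 1 = 5.408.
q = 5.67×10⁻⁸ × 9.097×10⁹ / 5.408.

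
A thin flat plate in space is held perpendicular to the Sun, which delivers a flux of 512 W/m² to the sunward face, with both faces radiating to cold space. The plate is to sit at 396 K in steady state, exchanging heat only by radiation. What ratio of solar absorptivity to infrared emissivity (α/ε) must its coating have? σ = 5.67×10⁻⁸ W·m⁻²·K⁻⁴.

α/ε ≈ 5.45

Balance: αS·A = εσ·2A·T⁴ ⇒ α/ε = 2σT⁴/S.
α/ε = 2·5.67×10⁻⁸·(396)⁴/512 = 2·5.67×10⁻⁸·2.459×10¹⁰/512.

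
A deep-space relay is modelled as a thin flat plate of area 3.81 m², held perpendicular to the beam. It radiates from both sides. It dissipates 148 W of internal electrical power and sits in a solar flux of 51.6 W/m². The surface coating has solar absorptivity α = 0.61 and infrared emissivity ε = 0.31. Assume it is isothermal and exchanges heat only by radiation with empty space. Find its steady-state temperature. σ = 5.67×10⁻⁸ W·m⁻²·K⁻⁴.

T ≈ 211 K

At steady state, absorbed solar power + internal power = radiated power.
Absorbed: α·S·A_cross = 0.61·51.6·3.810 = 119.9 W (cross-section A).
Total input = 119.9 + 148 = 267.9 W.
Radiated: εσ·A_surf·T⁴ with A_surf = 2A = 7.620 m².
T⁴ = 267.9/(0.31·5.67×10⁻⁸·7.620) = 2.000×10⁹ K⁴.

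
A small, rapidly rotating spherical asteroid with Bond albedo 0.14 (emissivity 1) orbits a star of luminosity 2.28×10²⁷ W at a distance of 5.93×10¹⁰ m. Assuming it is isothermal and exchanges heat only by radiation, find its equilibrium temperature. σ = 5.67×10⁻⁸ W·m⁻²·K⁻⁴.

T ≈ 665 K

First find the stellar flux at distance d: S = L/(4πd²) = 2.28×10²⁷/(4π·(5.93×10¹⁰)²) = 51600 W/m².
For an isothermal sphere, absorbed (1−a)S·πr² = emitted σ·4πr²·T⁴, so T⁴ = (1−a)S/(4σ).
T⁴ = 0.860·51600/(4·5.67×10⁻⁸) = 1.956×10¹¹ K⁴.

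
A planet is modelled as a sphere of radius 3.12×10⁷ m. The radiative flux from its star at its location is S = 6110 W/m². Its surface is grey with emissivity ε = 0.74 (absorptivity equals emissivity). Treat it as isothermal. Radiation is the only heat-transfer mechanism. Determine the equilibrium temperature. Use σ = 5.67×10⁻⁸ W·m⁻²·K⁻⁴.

T ≈ 405 K

At equilibrium, absorbed power = emitted power.
Absorbing cross-section = πr² = 3.058×10¹⁵ m²; emitting surface = 4πr² = 1.223×10¹⁶ m² (ratio 4).
εS·A_cross = εσ·A_surf·T⁴  ⇒  T⁴ = S/(4σ)   (ε cancels).
T⁴ = 6110/(4·5.67×10⁻⁸) = 2.694×10¹⁰ K⁴.
T = (2.694×10¹⁰)^(1/4).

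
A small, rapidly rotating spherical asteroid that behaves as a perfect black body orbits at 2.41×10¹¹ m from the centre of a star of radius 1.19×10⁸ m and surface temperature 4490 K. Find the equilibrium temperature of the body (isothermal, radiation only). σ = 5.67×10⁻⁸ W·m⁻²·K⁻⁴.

T ≈ 70.5 K

The star's surface emits σT_*⁴; at distance d the flux is S = σT_*⁴(R_*/d)².
S = 5.67×10⁻⁸·(4490)⁴·(1.19×10⁸/2.41×10¹¹)² = 5.619 W/m².
For an isothermal sphere T⁴ = (1−a)S/(4σ) = 2.477×10⁷ K⁴.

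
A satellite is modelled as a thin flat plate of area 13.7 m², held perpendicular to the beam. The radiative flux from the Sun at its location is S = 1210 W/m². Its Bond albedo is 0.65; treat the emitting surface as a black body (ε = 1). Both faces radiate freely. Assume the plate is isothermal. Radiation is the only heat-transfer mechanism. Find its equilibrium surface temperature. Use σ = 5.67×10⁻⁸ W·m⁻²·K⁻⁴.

T ≈ 247 K

At equilibrium, absorbed power = emitted power.
Absorbing cross-section = A = 13.70 m²; emitting surface = 2A = 27.40 m² (ratio 2).
(1−a)S·A_cross = εσ·A_surf·T⁴  ⇒  T⁴ = (1−a)S/(2σ).
T⁴ = 0.350·1210/(2·5.67×10⁻⁸) = 3.735×10⁹ K⁴.
T = (3.735×10⁹)^(1/4).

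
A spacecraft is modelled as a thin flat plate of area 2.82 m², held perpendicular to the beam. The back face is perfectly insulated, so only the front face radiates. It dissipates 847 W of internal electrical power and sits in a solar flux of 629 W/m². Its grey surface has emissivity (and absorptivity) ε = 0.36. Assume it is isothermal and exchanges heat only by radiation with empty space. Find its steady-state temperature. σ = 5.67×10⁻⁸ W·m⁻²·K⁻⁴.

T ≈ 401 K

At steady state, absorbed solar power + internal power = radiated power.
Absorbed: α·S·A_cross = 0.36·629·2.820 = 638.6 W (cross-section A).
Total input = 638.6 + 847 = 1486 W.
Radiated: εσ·A_surf·T⁴ with A_surf = A = 2.820 m².
T⁴ = 1486/(0.36·5.67×10⁻⁸·2.820) = 2.581×10¹⁰ K⁴.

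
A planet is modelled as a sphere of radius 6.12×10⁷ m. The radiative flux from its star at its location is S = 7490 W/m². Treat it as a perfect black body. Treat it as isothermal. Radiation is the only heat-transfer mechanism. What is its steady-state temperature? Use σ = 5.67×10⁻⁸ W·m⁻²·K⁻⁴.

T ≈ 426 K

At equilibrium, absorbed power = emitted power.
Absorbing cross-section = πr² = 1.177×10¹⁶ m²; emitting surface = 4πr² = 4.707×10¹⁶ m² (ratio 4).
S·A_cross = εσ·A_surf·T⁴  ⇒  T⁴ = S/(4σ).
T⁴ = 1.00·7490/(4·5.67×10⁻⁸) = 3.302×10¹⁰ K⁴.
T = (3.302×10¹⁰)^(1/4).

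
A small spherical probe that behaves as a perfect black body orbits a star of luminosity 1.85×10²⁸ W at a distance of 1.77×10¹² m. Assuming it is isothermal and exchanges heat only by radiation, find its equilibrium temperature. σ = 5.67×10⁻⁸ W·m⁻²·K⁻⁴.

First find the stellar flux at distance d: S = L/(4πd²) = 1.85×10²⁸/(4π·(1.77×10¹²)²) = 469.9 W/m².
For an isothermal sphere, absorbed (1−a)S·πr² = emitted σ·4πr²·T⁴, so T⁴ = (1−a)S/(4σ).
T⁴ = 1.00·469.9/(4·5.67×10⁻⁸) = 2.072×10⁹ K⁴.

T ≈ 213 K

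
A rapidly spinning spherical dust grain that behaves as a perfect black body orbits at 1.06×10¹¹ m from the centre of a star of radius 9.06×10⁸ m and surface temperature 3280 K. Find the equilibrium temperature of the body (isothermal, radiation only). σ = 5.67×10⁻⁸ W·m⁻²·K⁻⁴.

The star's surface emits σT_*⁴; at distance d the flux is S = σT_*⁴(R_*/d)².
S = 5.67×10⁻⁸·(3280)⁴·(9.06×10⁸/1.06×10¹¹)² = 479.4 W/m².
For an isothermal sphere T⁴ = (1−a)S/(4σ) = 2.114×10⁹ K⁴.

T ≈ 214 K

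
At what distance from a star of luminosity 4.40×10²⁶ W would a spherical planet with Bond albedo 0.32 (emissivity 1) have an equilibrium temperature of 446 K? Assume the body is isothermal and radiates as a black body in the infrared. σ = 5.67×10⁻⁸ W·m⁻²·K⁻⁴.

d ≈ 5.15×10¹⁰ m

For an isothermal black-emitting sphere, (1−a)S·πr² = σ·4πr²·T⁴ ⇒ S = 4σT⁴/(1−a).
S = 4·5.67×10⁻⁸·(446)⁴/0.680 = 13200 W/m².
Flux falls as S = L/(4πd²), so d = √(L/(4πS)) = √(4.40×10²⁶/(4π·13200)).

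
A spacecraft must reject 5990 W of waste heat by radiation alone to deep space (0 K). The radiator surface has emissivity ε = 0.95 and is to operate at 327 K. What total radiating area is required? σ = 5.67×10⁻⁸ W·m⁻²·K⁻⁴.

A ≈ 9.73 m²

P = εσA T⁴ ⇒ A = P/(εσT⁴).
T⁴ = 1.143×10¹⁰ K⁴.
A = 5990/(0.95 × 5.67×10⁻⁸ × 1.143×10¹⁰).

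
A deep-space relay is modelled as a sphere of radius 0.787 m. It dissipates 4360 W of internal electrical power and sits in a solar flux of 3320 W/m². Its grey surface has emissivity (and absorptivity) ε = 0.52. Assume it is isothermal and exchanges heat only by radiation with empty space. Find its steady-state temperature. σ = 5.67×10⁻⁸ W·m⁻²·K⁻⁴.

T ≈ 428 K

At steady state, absorbed solar power + internal power = radiated power.
Absorbed: α·S·A_cross = 0.52·3320·1.946 = 3359 W (cross-section πr²).
Total input = 3359 + 4360 = 7719 W.
Radiated: εσ·A_surf·T⁴ with A_surf = 4πr² = 7.783 m².
T⁴ = 7719/(0.52·5.67×10⁻⁸·7.783) = 3.364×10¹⁰ K⁴.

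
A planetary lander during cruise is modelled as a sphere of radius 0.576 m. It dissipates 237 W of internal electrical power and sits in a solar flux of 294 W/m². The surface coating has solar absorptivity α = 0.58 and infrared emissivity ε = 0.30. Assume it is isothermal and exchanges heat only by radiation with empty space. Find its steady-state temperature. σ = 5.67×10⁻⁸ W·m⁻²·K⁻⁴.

At steady state, absorbed solar power + internal power = radiated power.
Absorbed: α·S·A_cross = 0.58·294·1.042 = 177.7 W (cross-section πr²).
Total input = 177.7 + 237 = 414.7 W.
Radiated: εσ·A_surf·T⁴ with A_surf = 4πr² = 4.169 m².
T⁴ = 414.7/(0.30·5.67×10⁻⁸·4.169) = 5.848×10⁹ K⁴.

T ≈ 277 K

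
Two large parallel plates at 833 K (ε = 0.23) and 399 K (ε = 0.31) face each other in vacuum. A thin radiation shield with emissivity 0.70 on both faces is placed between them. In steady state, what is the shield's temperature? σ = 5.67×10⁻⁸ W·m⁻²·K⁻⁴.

T_s ≈ 687 K

In steady state the net flux on the hot side equals that on the cold side.
σ(T₁⁴−T_s⁴)/D₁ = σ(T_s⁴−T₂⁴)/D₂, with D₁ = 1/ε₁+1/ε_s−1 = 4.776, D₂ = 1/ε_s+1/ε₂−1 = 3.654.
Solve for T_s⁴: T_s⁴ = (D₂·T₁⁴ + D₁·T₂⁴)/(D₁+D₂) = 2.231×10¹¹ K⁴.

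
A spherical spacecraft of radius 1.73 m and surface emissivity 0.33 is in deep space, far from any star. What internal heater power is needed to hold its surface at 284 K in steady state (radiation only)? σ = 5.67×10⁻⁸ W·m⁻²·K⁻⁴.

P = εσ·4πr²·T⁴.
4πr² = 37.61 m²; T⁴ = 6.505×10⁹ K⁴.
P = 0.33·5.67×10⁻⁸·37.61·6.505×10⁹.

P ≈ 4580 W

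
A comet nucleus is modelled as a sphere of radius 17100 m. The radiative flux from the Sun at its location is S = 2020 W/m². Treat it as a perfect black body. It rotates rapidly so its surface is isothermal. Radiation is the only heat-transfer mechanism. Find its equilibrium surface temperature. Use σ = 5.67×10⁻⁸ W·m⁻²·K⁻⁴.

T ≈ 307 K

At equilibrium, absorbed power = emitted power.
Absorbing cross-section = πr² = 9.186×10⁸ m²; emitting surface = 4πr² = 3.675×10⁹ m² (ratio 4).
S·A_cross = εσ·A_surf·T⁴  ⇒  T⁴ = S/(4σ).
T⁴ = 1.00·2020/(4·5.67×10⁻⁸) = 8.907×10⁹ K⁴.
T = (8.907×10⁹)^(1/4).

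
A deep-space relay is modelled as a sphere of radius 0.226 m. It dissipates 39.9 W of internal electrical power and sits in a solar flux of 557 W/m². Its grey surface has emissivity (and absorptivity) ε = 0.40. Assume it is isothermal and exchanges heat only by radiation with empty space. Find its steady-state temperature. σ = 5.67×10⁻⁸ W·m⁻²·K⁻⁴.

At steady state, absorbed solar power + internal power = radiated power.
Absorbed: α·S·A_cross = 0.40·557·0.1605 = 35.75 W (cross-section πr²).
Total input = 35.75 + 39.9 = 75.65 W.
Radiated: εσ·A_surf·T⁴ with A_surf = 4πr² = 0.6418 m².
T⁴ = 75.65/(0.40·5.67×10⁻⁸·0.6418) = 5.197×10⁹ K⁴.

T ≈ 268 K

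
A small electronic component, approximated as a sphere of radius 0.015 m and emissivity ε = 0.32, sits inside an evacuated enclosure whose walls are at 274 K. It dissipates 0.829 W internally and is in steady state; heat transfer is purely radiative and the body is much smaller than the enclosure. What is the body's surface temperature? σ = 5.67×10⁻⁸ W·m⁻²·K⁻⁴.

For a small grey body in a large enclosure, net radiated power = εσA(T⁴ − T_w⁴).
Steady state: P = εσA(T⁴ − T_w⁴) with A = 4πr² = 0.002827 m².
T⁴ = P/(εσA) + T_w⁴ = 0.829/(0.32·5.67×10⁻⁸·0.002827) + (274)⁴
    = 1.616×10¹⁰ + 5.636×10⁹ = 2.180×10¹⁰ K⁴.

T ≈ 384 K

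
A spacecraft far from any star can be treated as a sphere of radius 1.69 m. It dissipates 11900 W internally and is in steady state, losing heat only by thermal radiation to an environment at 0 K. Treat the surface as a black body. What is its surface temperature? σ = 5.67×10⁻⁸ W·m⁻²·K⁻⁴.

Steady state: internal power = radiated power, P = εσA T⁴.
Radiating area A = 4πr² = 35.89 m².
T⁴ = P/(εσA) = 11900/(1.0·5.67×10⁻⁸·35.89) = 5.848×10⁹ K⁴.
T = (5.848×10⁹)^(1/4).

T ≈ 277 K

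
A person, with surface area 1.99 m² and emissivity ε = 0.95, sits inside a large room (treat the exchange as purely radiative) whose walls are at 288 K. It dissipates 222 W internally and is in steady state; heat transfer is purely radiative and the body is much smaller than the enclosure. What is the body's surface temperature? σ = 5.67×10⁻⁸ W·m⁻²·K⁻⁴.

For a small grey body in a large enclosure, net radiated power = εσA(T⁴ − T_w⁴).
Steady state: P = εσA(T⁴ − T_w⁴) with A = 1.99 m².
T⁴ = P/(εσA) + T_w⁴ = 222/(0.95·5.67×10⁻⁸·1.990) + (288)⁴
    = 2.071×10⁹ + 6.880×10⁹ = 8.951×10⁹ K⁴.

T ≈ 308 K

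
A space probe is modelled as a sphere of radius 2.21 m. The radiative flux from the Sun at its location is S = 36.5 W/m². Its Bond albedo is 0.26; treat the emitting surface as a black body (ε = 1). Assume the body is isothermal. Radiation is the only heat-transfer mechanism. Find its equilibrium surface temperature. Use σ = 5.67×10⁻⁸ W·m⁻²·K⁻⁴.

At equilibrium, absorbed power = emitted power.
Absorbing cross-section = πr² = 15.34 m²; emitting surface = 4πr² = 61.38 m² (ratio 4).
(1−a)S·A_cross = εσ·A_surf·T⁴  ⇒  T⁴ = (1−a)S/(4σ).
T⁴ = 0.740·36.5/(4·5.67×10⁻⁸) = 1.191×10⁸ K⁴.
T = (1.191×10⁸)^(1/4).

T ≈ 104 K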